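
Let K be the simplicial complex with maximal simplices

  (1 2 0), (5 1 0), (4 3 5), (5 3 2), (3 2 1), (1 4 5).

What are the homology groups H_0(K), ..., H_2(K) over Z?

H_0 ≅ Z,  H_1 ≅ Z,  H_2 = 0.

K has 6 vertices, 12 edges, 6 triangles.
rank ∂_0 = 0, rank ∂_1 = 5 ⇒ b_0 = 6 − 0 − 5 = 1; all invariant factors of ∂_1 are 1 so no torsion. So H_0 ≅ Z.
rank ∂_1 = 5, rank ∂_2 = 6 ⇒ b_1 = 12 − 5 − 6 = 1; all invariant factors of ∂_2 are 1 so no torsion. So H_1 ≅ Z.
rank ∂_2 = 6, rank ∂_3 = 0 ⇒ b_2 = 6 − 6 − 0 = 0. So H_2 ≅ 0.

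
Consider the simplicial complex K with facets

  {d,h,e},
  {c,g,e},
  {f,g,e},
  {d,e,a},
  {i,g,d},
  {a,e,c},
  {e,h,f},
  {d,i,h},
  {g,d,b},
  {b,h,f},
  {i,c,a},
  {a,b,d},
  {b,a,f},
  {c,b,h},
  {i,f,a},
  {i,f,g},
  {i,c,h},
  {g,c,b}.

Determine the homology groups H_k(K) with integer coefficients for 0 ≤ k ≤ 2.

We work with the vertex ordering a < b < c < d < e < f < g < h < i. The simplices of K, each written with vertices in increasing order, are:

  0-simplices (9): a, b, c, d, e, f, g, h, i
  1-simplices (27): ab, ac, ad, ae, af, ai, bc, bd, bf, bg, bh, ce, cg, ch, ci, de, dg, dh, di, ef, eg, eh, fg, fh, fi, gi, hi
  2-simplices (18): abd, abf, ace, aci, ade, afi, bcg, bch, bdg, bfh, ceg, chi, deh, dgi, dhi, efg, efh, fgi

so the chain groups are C_0 ≅ Z^9, C_1 ≅ Z^27, C_2 ≅ Z^18.

∂_1: C_1 → C_0 is given by ∂[p,q] = [q] − [p].
The resulting 9×27 matrix has rank 8, and its Smith normal form has invariant factors (1,1,1,1,1,1,1,1).

Boundary ∂_2: C_2 → C_1 sends each 2-simplex [p,q,r] to [q,r] − [p,r] + [p,q]. For instance
  ∂ceg = eg − cg + ce,
  ∂dhi = hi − di + dh.
The 27×18 boundary matrix has rank 17 and Smith normal form diag(1,1,1,1,1,1,1,1,1,1,1,1,1,1,1,1,1).

From H_k ≅ ker(∂_k) / im(∂_{k+1}) we obtain:

  H_0: rank C_0 − rank ∂_1 = 9 − 8 = 1, and the invariant factors of ∂_1 are all 1, so H_0 ≅ Z.
  H_1: rank ker ∂_1 − rank ∂_2 = (27 − 8) − 17 = 2, and the invariant factors of ∂_2 are all 1, so H_1 ≅ Z^2.
  H_2: rank ker ∂_2 − rank ∂_3 = (18 − 17) − 0 = 1, and there is no ∂_3, so H_2 ≅ Z.

As a check, the Euler characteristic is 9 − 27 + 18 = 0, which agrees with 1 − 2 + 1 = 0.
(K is a triangulation of the torus T^2.)

H_0 ≅ Z,  H_1 ≅ Z^2,  H_2 ≅ Z.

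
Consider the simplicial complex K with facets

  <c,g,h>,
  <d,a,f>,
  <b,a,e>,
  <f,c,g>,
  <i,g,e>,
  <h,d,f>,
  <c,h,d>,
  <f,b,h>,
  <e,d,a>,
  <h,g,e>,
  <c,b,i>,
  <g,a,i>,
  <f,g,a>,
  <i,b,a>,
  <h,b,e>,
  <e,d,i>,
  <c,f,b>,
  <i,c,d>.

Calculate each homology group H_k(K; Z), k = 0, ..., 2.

H_0 = Z,  H_1 = Z ⊕ Z_2,  H_2 = 0.

Fix the vertex order a < b < c < d < e < f < g < h < i and write every simplex with vertices in increasing order. Then dim K = 2 and the simplices of K are:

  0-simplices (9): a, b, c, d, e, f, g, h, i
  1-simplices (27): ab, ad, ae, af, ag, ai, bc, be, bf, bh, bi, cd, cf, cg, ch, ci, de, df, dh, di, eg, eh, ei, fg, fh, gh, gi
  2-simplices (18): abe, abi, ade, adf, afg, agi, bcf, bci, beh, bfh, cdh, cdi, cfg, cgh, dei, dfh, egh, egi

giving chain groups C_0 ≅ Z^9, C_1 ≅ Z^27, C_2 ≅ Z^18.

∂_1: C_1 → C_0 sends each edge [p,q] (with p < q) to q − p. For instance
  ∂af = f − a.
As a 9×27 matrix over Z this has rank 8, with invariant factors (1,1,1,1,1,1,1,1).

The boundary map ∂_2: C_2 → C_1 maps a triangle to the signed sum of its edges. For instance
  ∂dei = ei − di + de,
  ∂afg = fg − ag + af.
The resulting 27×18 matrix has rank 18, and its Smith normal form has invariant factors (1,1,1,1,1,1,1,1,1,1,1,1,1,1,1,1,1,2).

From H_k ≅ ker(∂_k) / im(∂_{k+1}) we obtain:

  H_0: rank C_0 − rank ∂_1 = 9 − 8 = 1, and the invariant factors of ∂_1 are all 1, so H_0 = Z.
  H_1: rank ker ∂_1 − rank ∂_2 = (27 − 8) − 18 = 1, and ∂_2 has invariant factor 2 > 1, so H_1 = Z ⊕ Z_2.
  H_2: rank ker ∂_2 − rank ∂_3 = (18 − 18) − 0 = 0, and there is no ∂_3, so H_2 = 0.

As a check, the Euler characteristic is 9 − 27 + 18 = 0, which agrees with 1 − 1 + 0 = 0.
(K is a triangulation of the Klein bottle.)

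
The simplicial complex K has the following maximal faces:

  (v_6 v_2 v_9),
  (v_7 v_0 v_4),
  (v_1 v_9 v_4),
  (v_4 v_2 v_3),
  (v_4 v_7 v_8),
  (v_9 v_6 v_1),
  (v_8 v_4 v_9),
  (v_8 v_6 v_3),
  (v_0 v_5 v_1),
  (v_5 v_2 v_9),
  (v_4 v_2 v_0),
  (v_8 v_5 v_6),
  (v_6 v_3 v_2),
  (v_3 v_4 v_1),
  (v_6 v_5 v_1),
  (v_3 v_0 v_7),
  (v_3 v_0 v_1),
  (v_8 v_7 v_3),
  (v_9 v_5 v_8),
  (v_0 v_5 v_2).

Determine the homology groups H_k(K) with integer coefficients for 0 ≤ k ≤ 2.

H_0 ≅ Z,  H_1 ≅ Z ⊕ Z/2,  H_2 = 0.

K has 10 vertices, 30 edges, 20 triangles.
rank ∂_0 = 0, rank ∂_1 = 9 ⇒ b_0 = 10 − 0 − 9 = 1; all invariant factors of ∂_1 are 1 so no torsion. So H_0 ≅ Z.
rank ∂_1 = 9, rank ∂_2 = 20 ⇒ b_1 = 30 − 9 − 20 = 1; ∂_2 has invariant factor(s) [2] giving torsion. So H_1 ≅ Z ⊕ Z/2.
rank ∂_2 = 20, rank ∂_3 = 0 ⇒ b_2 = 20 − 20 − 0 = 0. So H_2 ≅ 0.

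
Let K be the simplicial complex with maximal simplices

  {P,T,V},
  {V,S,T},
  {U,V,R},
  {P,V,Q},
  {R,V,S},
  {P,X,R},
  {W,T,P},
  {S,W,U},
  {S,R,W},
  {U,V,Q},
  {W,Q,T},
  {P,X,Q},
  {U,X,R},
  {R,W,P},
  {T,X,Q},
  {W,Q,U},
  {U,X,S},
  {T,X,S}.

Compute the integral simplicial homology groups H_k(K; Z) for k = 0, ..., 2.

K has 9 vertices, 27 edges, 18 triangles.
rank ∂_0 = 0, rank ∂_1 = 8 ⇒ b_0 = 9 − 0 − 8 = 1; all invariant factors of ∂_1 are 1 so no torsion. So H_0 ≅ Z.
rank ∂_1 = 8, rank ∂_2 = 18 ⇒ b_1 = 27 − 8 − 18 = 1; ∂_2 has invariant factor(s) [2] giving torsion. So H_1 ≅ Z × Z/2.
rank ∂_2 = 18, rank ∂_3 = 0 ⇒ b_2 = 18 − 18 − 0 = 0. So H_2 ≅ 0.

H_0 ≅ Z,  H_1 ≅ Z × Z/2,  H_2 = 0.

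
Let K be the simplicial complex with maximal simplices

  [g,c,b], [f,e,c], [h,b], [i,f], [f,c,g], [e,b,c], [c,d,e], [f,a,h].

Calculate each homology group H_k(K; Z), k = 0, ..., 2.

Order the vertices as a < b < c < d < e < f < g < h < i. Listing each simplex with vertices in this order, K has dimension 2 with simplices:

  0-simplices (9): a, b, c, d, e, f, g, h, i
  1-simplices (15): af, ah, bc, be, bg, bh, cd, ce, cf, cg, de, ef, fg, fh, fi
  2-simplices (6): afh, bce, bcg, cde, cef, cfg

so the chain groups are C_0 ≅ Z^9, C_1 ≅ Z^15, C_2 ≅ Z^6.

Boundary ∂_1: C_1 → C_0 is given by ∂[p,q] = [q] − [p]. For instance
  ∂fi = i − f.
This gives a 9×15 integer matrix of rank 8; reducing to Smith normal form yields diagonal entries (1,1,1,1,1,1,1,1).

Boundary ∂_2: C_2 → C_1 acts by ∂[p,q,r] = [q,r] − [p,r] + [p,q]. For instance
  ∂cfg = fg − cg + cf,
  ∂cde = de − ce + cd.
As a 15×6 matrix over Z this has rank 6, with invariant factors (1,1,1,1,1,1).

Computing H_k = (kernel of ∂_k) / (image of ∂_{k+1}):

  H_0: rank C_0 − rank ∂_1 = 9 − 8 = 1, and the invariant factors of ∂_1 are all 1, so H_0 ≅ Z.
  H_1: rank ker ∂_1 − rank ∂_2 = (15 − 8) − 6 = 1, and the invariant factors of ∂_2 are all 1, so H_1 ≅ Z.
  H_2: rank ker ∂_2 − rank ∂_3 = (6 − 6) − 0 = 0, and there is no ∂_3, so H_2 ≅ 0.

As a check, the Euler characteristic is 9 − 15 + 6 = 0, which agrees with 1 − 1 + 0 = 0.

H_0 = Z,  H_1 = Z,  H_2 = 0.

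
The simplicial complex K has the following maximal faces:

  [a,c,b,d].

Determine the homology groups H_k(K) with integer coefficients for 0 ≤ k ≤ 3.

Take the total order a < b < c < d on the vertex set. Then K (dimension 3) consists of the simplices:

  0-simplices (4): a, b, c, d
  1-simplices (6): ab, ac, ad, bc, bd, cd
  2-simplices (4): abc, abd, acd, bcd
  3-simplices (1): abcd

so the chain groups are C_0 ≅ Z^4, C_1 ≅ Z^6, C_2 ≅ Z^4, C_3 ≅ Z^1.

Boundary ∂_1: C_1 → C_0 is given by ∂[p,q] = [q] − [p]. For instance
  ∂bc = c − b.
The resulting 4×6 matrix has rank 3, and its Smith normal form has invariant factors (1,1,1).

∂_2: C_2 → C_1 sends each 2-simplex [p,q,r] to [q,r] − [p,r] + [p,q]. For instance
  ∂acd = cd − ad + ac,
  ∂abd = bd − ad + ab.
The 6×4 boundary matrix has rank 3 and Smith normal form diag(1,1,1).

Boundary ∂_3: C_3 → C_2 sends each 3-simplex σ to the alternating sum Σ_i (−1)^i (σ with its i-th vertex removed). For instance
  ∂abcd = bcd − acd + abd − abc.
The 4×1 boundary matrix has rank 1 and Smith normal form diag(1).

Now H_k = ker ∂_k / im ∂_{k+1}, so:

  H_0: rank C_0 − rank ∂_1 = 4 − 3 = 1, and the invariant factors of ∂_1 are all 1, so H_0 ≅ Z.
  H_1: rank ker ∂_1 − rank ∂_2 = (6 − 3) − 3 = 0, and the invariant factors of ∂_2 are all 1, so H_1 ≅ 0.
  H_2: rank ker ∂_2 − rank ∂_3 = (4 − 3) − 1 = 0, and the invariant factors of ∂_3 are all 1, so H_2 ≅ 0.
  H_3: rank ker ∂_3 − rank ∂_4 = (1 − 1) − 0 = 0, and there is no ∂_4, so H_3 ≅ 0.

As a check, the Euler characteristic is 4 − 6 + 4 − 1 = 1, which agrees with 1 − 0 + 0 − 0 = 1.
(K is a triangulation of the 3-simplex.)

H_0 ≅ Z,  H_1 = 0,  H_2 = 0,  H_3 = 0.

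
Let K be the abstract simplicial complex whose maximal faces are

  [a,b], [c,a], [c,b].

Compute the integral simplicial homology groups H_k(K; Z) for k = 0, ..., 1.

H_0 = Z,  H_1 = Z.

Fix the vertex order a < b < c and write every simplex with vertices in increasing order. Then dim K = 1 and the simplices of K are:

  0-simplices (3): a, b, c
  1-simplices (3): ab, ac, bc

Hence C_0 ≅ Z^3, C_1 ≅ Z^3.

∂_1: C_1 → C_0 is given by ∂[p,q] = [q] − [p]. For instance
  ∂ab = b − a.
As a 3×3 matrix over Z this has rank 2, with invariant factors (1,1).

Reading off H_k = ker ∂_k / im ∂_{k+1}:

  H_0: rank C_0 − rank ∂_1 = 3 − 2 = 1, and the invariant factors of ∂_1 are all 1, so H_0 ≅ Z.
  H_1: rank ker ∂_1 − rank ∂_2 = (3 − 2) − 0 = 1, and there is no ∂_2, so H_1 ≅ Z.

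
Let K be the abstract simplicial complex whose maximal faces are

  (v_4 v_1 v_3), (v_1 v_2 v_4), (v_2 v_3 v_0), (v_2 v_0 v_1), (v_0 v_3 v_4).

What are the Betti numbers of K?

We work with the vertex ordering v_0 < v_1 < v_2 < v_3 < v_4. The simplices of K, each written with vertices in increasing order, are:

  0-simplices (5): [v_0], [v_1], [v_2], [v_3], [v_4]
  1-simplices (10): [v_0,v_1], [v_0,v_2], [v_0,v_3], [v_0,v_4], [v_1,v_2], [v_1,v_3], [v_1,v_4], [v_2,v_3], [v_2,v_4], [v_3,v_4]
  2-simplices (5): [v_0,v_1,v_2], [v_0,v_2,v_3], [v_0,v_3,v_4], [v_1,v_2,v_4], [v_1,v_3,v_4]

so the chain groups are C_0 ≅ Z^5, C_1 ≅ Z^10, C_2 ≅ Z^5.

Boundary ∂_1: C_1 → C_0 sends each edge [p,q] (with p < q) to q − p.
This gives a 5×10 integer matrix of rank 4; reducing to Smith normal form yields diagonal entries (1,1,1,1).

∂_2: C_2 → C_1 sends each 2-simplex [p,q,r] to [q,r] − [p,r] + [p,q]. For instance
  ∂[v_0,v_1,v_2] = [v_1,v_2] − [v_0,v_2] + [v_0,v_1],
  ∂[v_1,v_2,v_4] = [v_2,v_4] − [v_1,v_4] + [v_1,v_2].
The 10×5 boundary matrix has rank 5 and Smith normal form diag(1,1,1,1,1).

Now H_k = ker ∂_k / im ∂_{k+1}, so:

  H_0: rank C_0 − rank ∂_1 = 5 − 4 = 1, and the invariant factors of ∂_1 are all 1, so H_0 ≅ Z.
  H_1: rank ker ∂_1 − rank ∂_2 = (10 − 4) − 5 = 1, and the invariant factors of ∂_2 are all 1, so H_1 ≅ Z.
  H_2: rank ker ∂_2 − rank ∂_3 = (5 − 5) − 0 = 0, and there is no ∂_3, so H_2 ≅ 0.

(K is a triangulation of the Möbius band.)

Hence the Betti numbers are b_0 = 1, b_1 = 1, b_2 = 0.

b_0 = 1, b_1 = 1, b_2 = 0.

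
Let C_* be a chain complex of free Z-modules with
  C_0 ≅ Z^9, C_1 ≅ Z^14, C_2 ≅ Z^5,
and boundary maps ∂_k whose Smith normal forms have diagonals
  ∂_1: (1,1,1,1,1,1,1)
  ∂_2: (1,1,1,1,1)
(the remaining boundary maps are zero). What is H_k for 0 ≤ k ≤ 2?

H_0 = Z^2,  H_1 = Z^2,  H_2 = 0.

H_0: b_0 = 9 − 0 − 7 = 2; torsion from ∂_1 factors > 1: none. So H_0 = Z^2.
H_1: b_1 = 14 − 7 − 5 = 2; torsion from ∂_2 factors > 1: none. So H_1 = Z^2.
H_2: b_2 = 5 − 5 − 0 = 0; torsion from ∂_3 factors > 1: none. So H_2 = 0.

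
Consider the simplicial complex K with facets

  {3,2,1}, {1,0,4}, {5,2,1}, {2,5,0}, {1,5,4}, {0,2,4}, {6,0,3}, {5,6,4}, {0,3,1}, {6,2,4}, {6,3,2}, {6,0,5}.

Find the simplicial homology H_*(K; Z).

H_0 ≅ Z,  H_1 ≅ Z/2,  H_2 = 0.

Order the vertices as 0 < 1 < 2 < 3 < 4 < 5 < 6. Listing each simplex with vertices in this order, K has dimension 2 with simplices:

  0-simplices (7): [0], [1], [2], [3], [4], [5], [6]
  1-simplices (18): [0,1], [0,2], [0,3], [0,4], [0,5], [0,6], [1,2], [1,3], [1,4], [1,5], [2,3], [2,4], [2,5], [2,6], [3,6], [4,5], [4,6], [5,6]
  2-simplices (12): [0,1,3], [0,1,4], [0,2,4], [0,2,5], [0,3,6], [0,5,6], [1,2,3], [1,2,5], [1,4,5], [2,3,6], [2,4,6], [4,5,6]

so the chain groups are C_0 ≅ Z^7, C_1 ≅ Z^18, C_2 ≅ Z^12.

The boundary map ∂_1: C_1 → C_0 sends each edge [p,q] (with p < q) to q − p. For instance
  ∂[3,6] = [6] − [3].
As a 7×18 matrix over Z this has rank 6, with invariant factors (1,1,1,1,1,1).

Boundary ∂_2: C_2 → C_1 sends each 2-simplex [p,q,r] to [q,r] − [p,r] + [p,q]. For instance
  ∂[0,5,6] = [5,6] − [0,6] + [0,5],
  ∂[1,4,5] = [4,5] − [1,5] + [1,4].
As a 18×12 matrix over Z this has rank 12, with invariant factors (1,1,1,1,1,1,1,1,1,1,1,2).

From H_k ≅ ker(∂_k) / im(∂_{k+1}) we obtain:

  H_0: rank C_0 − rank ∂_1 = 7 − 6 = 1, and the invariant factors of ∂_1 are all 1, so H_0 = Z.
  H_1: rank ker ∂_1 − rank ∂_2 = (18 − 6) − 12 = 0, and ∂_2 has invariant factor 2 > 1, so H_1 = Z/2.
  H_2: rank ker ∂_2 − rank ∂_3 = (12 − 12) − 0 = 0, and there is no ∂_3, so H_2 = 0.

As a check, the Euler characteristic is 7 − 18 + 12 = 1, which agrees with 1 − 0 + 0 = 1.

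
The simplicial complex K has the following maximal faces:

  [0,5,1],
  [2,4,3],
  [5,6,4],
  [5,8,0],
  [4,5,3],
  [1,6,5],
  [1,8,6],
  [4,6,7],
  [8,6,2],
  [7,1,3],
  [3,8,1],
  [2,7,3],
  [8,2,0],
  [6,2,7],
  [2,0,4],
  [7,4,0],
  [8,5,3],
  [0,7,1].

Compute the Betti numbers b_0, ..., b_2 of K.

We work with the vertex ordering 0 < 1 < 2 < 3 < 4 < 5 < 6 < 7 < 8. The simplices of K, each written with vertices in increasing order, are:

  0-simplices (9): [0], [1], [2], [3], [4], [5], [6], [7], [8]
  1-simplices (27): (27 of them)
  2-simplices (18): [0,1,5], [0,1,7], [0,2,4], [0,2,8], [0,4,7], [0,5,8], [1,3,7], [1,3,8], [1,5,6], [1,6,8], [2,3,4], [2,3,7], [2,6,7], [2,6,8], [3,4,5], [3,5,8], [4,5,6], [4,6,7]

Hence C_0 ≅ Z^9, C_1 ≅ Z^27, C_2 ≅ Z^18.

∂_1: C_1 → C_0 sends each edge [p,q] (with p < q) to q − p.
The 9×27 boundary matrix has rank 8 and Smith normal form diag(1,1,1,1,1,1,1,1).

Boundary ∂_2: C_2 → C_1 sends each 2-simplex [p,q,r] to [q,r] − [p,r] + [p,q]. For instance
  ∂[3,4,5] = [4,5] − [3,5] + [3,4],
  ∂[0,1,5] = [1,5] − [0,5] + [0,1].
The 27×18 boundary matrix has rank 18 and Smith normal form diag(1,1,1,1,1,1,1,1,1,1,1,1,1,1,1,1,1,2).

Computing H_k = (kernel of ∂_k) / (image of ∂_{k+1}):

  H_0: rank C_0 − rank ∂_1 = 9 − 8 = 1, and the invariant factors of ∂_1 are all 1, so H_0 ≅ Z.
  H_1: rank ker ∂_1 − rank ∂_2 = (27 − 8) − 18 = 1, and ∂_2 has invariant factor 2 > 1, so H_1 ≅ Z ⊕ Z/2Z.
  H_2: rank ker ∂_2 − rank ∂_3 = (18 − 18) − 0 = 0, and there is no ∂_3, so H_2 ≅ 0.

As a check, the Euler characteristic is 9 − 27 + 18 = 0, which agrees with 1 − 1 + 0 = 0.

Hence the Betti numbers are b_0 = 1, b_1 = 1, b_2 = 0.

b_0 = 1, b_1 = 1, b_2 = 0.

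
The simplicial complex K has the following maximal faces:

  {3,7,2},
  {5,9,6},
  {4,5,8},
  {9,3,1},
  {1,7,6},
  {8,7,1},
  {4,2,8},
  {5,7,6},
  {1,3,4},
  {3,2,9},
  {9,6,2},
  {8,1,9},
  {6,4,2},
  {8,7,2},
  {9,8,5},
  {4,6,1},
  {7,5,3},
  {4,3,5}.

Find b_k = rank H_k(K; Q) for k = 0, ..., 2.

b_0 = 1, b_1 = 2, b_2 = 1.

Fix the vertex order 1 < 2 < 3 < 4 < 5 < 6 < 7 < 8 < 9 and write every simplex with vertices in increasing order. Then dim K = 2 and the simplices of K are:

  0-simplices (9): [1], [2], [3], [4], [5], [6], [7], [8], [9]
  1-simplices (27): (27 of them)
  2-simplices (18): [1,3,4], [1,3,9], [1,4,6], [1,6,7], [1,7,8], [1,8,9], [2,3,7], [2,3,9], [2,4,6], [2,4,8], [2,6,9], [2,7,8], [3,4,5], [3,5,7], [4,5,8], [5,6,7], [5,6,9], [5,8,9]

so the chain groups are C_0 ≅ Z^9, C_1 ≅ Z^27, C_2 ≅ Z^18.

Boundary ∂_1: C_1 → C_0 maps an edge to its endpoints' difference, ∂[p,q] = q − p. For instance
  ∂[4,6] = [6] − [4].
This gives a 9×27 integer matrix of rank 8; reducing to Smith normal form yields diagonal entries (1,1,1,1,1,1,1,1).

∂_2: C_2 → C_1 maps a triangle to the signed sum of its edges. For instance
  ∂[5,8,9] = [8,9] − [5,9] + [5,8],
  ∂[1,4,6] = [4,6] − [1,6] + [1,4].
The resulting 27×18 matrix has rank 17, and its Smith normal form has invariant factors (1,1,1,1,1,1,1,1,1,1,1,1,1,1,1,1,1).

Computing H_k = (kernel of ∂_k) / (image of ∂_{k+1}):

  H_0: rank C_0 − rank ∂_1 = 9 − 8 = 1, and the invariant factors of ∂_1 are all 1, so H_0 ≅ Z.
  H_1: rank ker ∂_1 − rank ∂_2 = (27 − 8) − 17 = 2, and the invariant factors of ∂_2 are all 1, so H_1 ≅ Z^2.
  H_2: rank ker ∂_2 − rank ∂_3 = (18 − 17) − 0 = 1, and there is no ∂_3, so H_2 ≅ Z.

Hence the Betti numbers are b_0 = 1, b_1 = 2, b_2 = 1.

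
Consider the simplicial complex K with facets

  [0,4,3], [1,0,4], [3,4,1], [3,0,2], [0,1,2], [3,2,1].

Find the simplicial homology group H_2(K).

Order the vertices as 0 < 1 < 2 < 3 < 4. Listing each simplex with vertices in this order, K has dimension 2 with simplices:

  0-simplices (5): [0], [1], [2], [3], [4]
  1-simplices (9): [0,1], [0,2], [0,3], [0,4], [1,2], [1,3], [1,4], [2,3], [3,4]
  2-simplices (6): [0,1,2], [0,1,4], [0,2,3], [0,3,4], [1,2,3], [1,3,4]

Hence C_0 ≅ Z^5, C_1 ≅ Z^9, C_2 ≅ Z^6.

Boundary ∂_1: C_1 → C_0 is given by ∂[p,q] = [q] − [p].
This gives a 5×9 integer matrix of rank 4; reducing to Smith normal form yields diagonal entries (1,1,1,1).

∂_2: C_2 → C_1 acts by ∂[p,q,r] = [q,r] − [p,r] + [p,q]. For instance
  ∂[0,1,4] = [1,4] − [0,4] + [0,1],
  ∂[0,3,4] = [3,4] − [0,4] + [0,3].
The resulting 9×6 matrix has rank 5, and its Smith normal form has invariant factors (1,1,1,1,1).

Reading off H_k = ker ∂_k / im ∂_{k+1}:

  H_2: rank ker ∂_2 − rank ∂_3 = (6 − 5) − 0 = 1, and there is no ∂_3, so H_2 = Z.

(K is a triangulation of the 2-sphere S^2.)

H_2 = Z.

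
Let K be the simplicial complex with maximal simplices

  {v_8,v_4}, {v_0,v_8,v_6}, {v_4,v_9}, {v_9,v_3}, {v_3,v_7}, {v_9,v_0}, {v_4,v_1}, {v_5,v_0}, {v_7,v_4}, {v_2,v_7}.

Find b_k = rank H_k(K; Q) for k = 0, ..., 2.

b_0 = 1, b_1 = 2, b_2 = 0.

Take the total order v_0 < v_1 < v_2 < v_3 < v_4 < v_5 < v_6 < v_7 < v_8 < v_9 on the vertex set. Then K (dimension 2) consists of the simplices:

  0-simplices (10): [v_0], [v_1], [v_2], [v_3], [v_4], [v_5], [v_6], [v_7], [v_8], [v_9]
  1-simplices (12): [v_0,v_5], [v_0,v_6], [v_0,v_8], [v_0,v_9], [v_1,v_4], [v_2,v_7], [v_3,v_7], [v_3,v_9], [v_4,v_7], [v_4,v_8], [v_4,v_9], [v_6,v_8]
  2-simplices (1): [v_0,v_6,v_8]

giving chain groups C_0 ≅ Z^10, C_1 ≅ Z^12, C_2 ≅ Z^1.

Boundary ∂_1: C_1 → C_0 sends each edge [p,q] (with p < q) to q − p. For instance
  ∂[v_4,v_8] = [v_8] − [v_4].
As a 10×12 matrix over Z this has rank 9, with invariant factors (1,1,1,1,1,1,1,1,1).

The boundary map ∂_2: C_2 → C_1 sends each 2-simplex [p,q,r] to [q,r] − [p,r] + [p,q]. For instance
  ∂[v_0,v_6,v_8] = [v_6,v_8] − [v_0,v_8] + [v_0,v_6].
This gives a 12×1 integer matrix of rank 1; reducing to Smith normal form yields diagonal entries (1).

Now H_k = ker ∂_k / im ∂_{k+1}, so:

  H_0: rank C_0 − rank ∂_1 = 10 − 9 = 1, and the invariant factors of ∂_1 are all 1, so H_0 = Z.
  H_1: rank ker ∂_1 − rank ∂_2 = (12 − 9) − 1 = 2, and the invariant factors of ∂_2 are all 1, so H_1 = Z^2.
  H_2: rank ker ∂_2 − rank ∂_3 = (1 − 1) − 0 = 0, and there is no ∂_3, so H_2 = 0.

Hence the Betti numbers are b_0 = 1, b_1 = 2, b_2 = 0.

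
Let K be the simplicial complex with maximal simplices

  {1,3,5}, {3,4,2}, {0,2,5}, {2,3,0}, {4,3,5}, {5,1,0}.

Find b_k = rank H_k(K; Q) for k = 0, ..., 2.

We work with the vertex ordering 0 < 1 < 2 < 3 < 4 < 5. The simplices of K, each written with vertices in increasing order, are:

  0-simplices (6): [0], [1], [2], [3], [4], [5]
  1-simplices (12): [0,1], [0,2], [0,3], [0,5], [1,3], [1,5], [2,3], [2,4], [2,5], [3,4], [3,5], [4,5]
  2-simplices (6): [0,1,5], [0,2,3], [0,2,5], [1,3,5], [2,3,4], [3,4,5]

Hence C_0 ≅ Z^6, C_1 ≅ Z^12, C_2 ≅ Z^6.

The boundary map ∂_1: C_1 → C_0 is given by ∂[p,q] = [q] − [p]. For instance
  ∂[4,5] = [5] − [4].
The 6×12 boundary matrix has rank 5 and Smith normal form diag(1,1,1,1,1).

Boundary ∂_2: C_2 → C_1 maps a triangle to the signed sum of its edges. For instance
  ∂[0,2,5] = [2,5] − [0,5] + [0,2],
  ∂[2,3,4] = [3,4] − [2,4] + [2,3].
The 12×6 boundary matrix has rank 6 and Smith normal form diag(1,1,1,1,1,1).

Computing H_k = (kernel of ∂_k) / (image of ∂_{k+1}):

  H_0: rank C_0 − rank ∂_1 = 6 − 5 = 1, and the invariant factors of ∂_1 are all 1, so H_0 ≅ Z.
  H_1: rank ker ∂_1 − rank ∂_2 = (12 − 5) − 6 = 1, and the invariant factors of ∂_2 are all 1, so H_1 ≅ Z.
  H_2: rank ker ∂_2 − rank ∂_3 = (6 − 6) − 0 = 0, and there is no ∂_3, so H_2 ≅ 0.

As a check, the Euler characteristic is 6 − 12 + 6 = 0, which agrees with 1 − 1 + 0 = 0.
(K is a triangulation of the cylinder S^1 x I.)

Hence the Betti numbers are b_0 = 1, b_1 = 1, b_2 = 0.

b_0 = 1, b_1 = 1, b_2 = 0.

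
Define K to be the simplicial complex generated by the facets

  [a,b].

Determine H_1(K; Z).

We work with the vertex ordering a < b. The simplices of K, each written with vertices in increasing order, are:

  0-simplices (2): a, b
  1-simplices (1): ab

giving chain groups C_0 ≅ Z^2, C_1 ≅ Z^1.

Boundary ∂_1: C_1 → C_0 maps an edge to its endpoints' difference, ∂[p,q] = q − p.
The 2×1 boundary matrix has rank 1 and Smith normal form diag(1).

Reading off H_k = ker ∂_k / im ∂_{k+1}:

  H_1: rank ker ∂_1 − rank ∂_2 = (1 − 1) − 0 = 0, and there is no ∂_2, so H_1 = 0.

H_1 = 0.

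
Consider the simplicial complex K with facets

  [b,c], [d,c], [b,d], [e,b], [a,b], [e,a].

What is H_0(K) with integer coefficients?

Order the vertices as a < b < c < d < e. Listing each simplex with vertices in this order, K has dimension 1 with simplices:

  0-simplices (5): a, b, c, d, e
  1-simplices (6): ab, ae, bc, bd, be, cd

Hence C_0 ≅ Z^5, C_1 ≅ Z^6.

∂_1: C_1 → C_0 is given by ∂[p,q] = [q] − [p]. For instance
  ∂ae = e − a.
The 5×6 boundary matrix has rank 4 and Smith normal form diag(1,1,1,1).

Now H_k = ker ∂_k / im ∂_{k+1}, so:

  H_0: rank C_0 − rank ∂_1 = 5 − 4 = 1, and the invariant factors of ∂_1 are all 1, so H_0 ≅ Z.

H_0 = Z.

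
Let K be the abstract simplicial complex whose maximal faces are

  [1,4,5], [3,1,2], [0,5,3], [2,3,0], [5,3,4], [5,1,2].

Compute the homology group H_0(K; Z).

Take the total order 0 < 1 < 2 < 3 < 4 < 5 on the vertex set. Then K (dimension 2) consists of the simplices:

  0-simplices (6): [0], [1], [2], [3], [4], [5]
  1-simplices (12): [0,2], [0,3], [0,5], [1,2], [1,3], [1,4], [1,5], [2,3], [2,5], [3,4], [3,5], [4,5]
  2-simplices (6): [0,2,3], [0,3,5], [1,2,3], [1,2,5], [1,4,5], [3,4,5]

so the chain groups are C_0 ≅ Z^6, C_1 ≅ Z^12, C_2 ≅ Z^6.

∂_1: C_1 → C_0 maps an edge to its endpoints' difference, ∂[p,q] = q − p. For instance
  ∂[1,4] = [4] − [1].
The 6×12 boundary matrix has rank 5 and Smith normal form diag(1,1,1,1,1).

Boundary ∂_2: C_2 → C_1 sends each 2-simplex [p,q,r] to [q,r] − [p,r] + [p,q]. For instance
  ∂[1,2,5] = [2,5] − [1,5] + [1,2],
  ∂[0,2,3] = [2,3] − [0,3] + [0,2].
As a 12×6 matrix over Z this has rank 6, with invariant factors (1,1,1,1,1,1).

Reading off H_k = ker ∂_k / im ∂_{k+1}:

  H_0: rank C_0 − rank ∂_1 = 6 − 5 = 1, and the invariant factors of ∂_1 are all 1, so H_0 ≅ Z.

(K is a triangulation of the cylinder S^1 x I.)

H_0 = Z.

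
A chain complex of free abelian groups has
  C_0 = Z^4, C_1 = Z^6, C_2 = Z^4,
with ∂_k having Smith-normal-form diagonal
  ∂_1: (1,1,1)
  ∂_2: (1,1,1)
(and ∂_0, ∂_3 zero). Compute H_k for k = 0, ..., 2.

H_0 ≅ Z,  H_1 = 0,  H_2 ≅ Z.

H_0: b_0 = 4 − 0 − 3 = 1; torsion from ∂_1 factors > 1: none. So H_0 ≅ Z.
H_1: b_1 = 6 − 3 − 3 = 0; torsion from ∂_2 factors > 1: none. So H_1 ≅ 0.
H_2: b_2 = 4 − 3 − 0 = 1; torsion from ∂_3 factors > 1: none. So H_2 ≅ Z.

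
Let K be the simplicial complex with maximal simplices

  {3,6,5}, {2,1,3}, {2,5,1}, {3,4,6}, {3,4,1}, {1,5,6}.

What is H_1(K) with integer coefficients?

H_1 ≅ Z.

Fix the vertex order 1 < 2 < 3 < 4 < 5 < 6 and write every simplex with vertices in increasing order. Then dim K = 2 and the simplices of K are:

  0-simplices (6): [1], [2], [3], [4], [5], [6]
  1-simplices (12): [1,2], [1,3], [1,4], [1,5], [1,6], [2,3], [2,5], [3,4], [3,5], [3,6], [4,6], [5,6]
  2-simplices (6): [1,2,3], [1,2,5], [1,3,4], [1,5,6], [3,4,6], [3,5,6]

Hence C_0 ≅ Z^6, C_1 ≅ Z^12, C_2 ≅ Z^6.

The boundary map ∂_1: C_1 → C_0 sends each edge [p,q] (with p < q) to q − p. For instance
  ∂[3,4] = [4] − [3].
The 6×12 boundary matrix has rank 5 and Smith normal form diag(1,1,1,1,1).

The boundary map ∂_2: C_2 → C_1 sends each 2-simplex [p,q,r] to [q,r] − [p,r] + [p,q]. For instance
  ∂[3,4,6] = [4,6] − [3,6] + [3,4],
  ∂[1,2,5] = [2,5] − [1,5] + [1,2].
The resulting 12×6 matrix has rank 6, and its Smith normal form has invariant factors (1,1,1,1,1,1).

From H_k ≅ ker(∂_k) / im(∂_{k+1}) we obtain:

  H_1: rank ker ∂_1 − rank ∂_2 = (12 − 5) − 6 = 1, and the invariant factors of ∂_2 are all 1, so H_1 = Z.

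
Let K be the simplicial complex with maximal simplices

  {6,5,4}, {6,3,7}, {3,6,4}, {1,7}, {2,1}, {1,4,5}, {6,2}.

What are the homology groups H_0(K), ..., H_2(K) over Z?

H_0 ≅ Z,  H_1 ≅ Z^2,  H_2 = 0.

Fix the vertex order 1 < 2 < 3 < 4 < 5 < 6 < 7 and write every simplex with vertices in increasing order. Then dim K = 2 and the simplices of K are:

  0-simplices (7): [1], [2], [3], [4], [5], [6], [7]
  1-simplices (12): [1,2], [1,4], [1,5], [1,7], [2,6], [3,4], [3,6], [3,7], [4,5], [4,6], [5,6], [6,7]
  2-simplices (4): [1,4,5], [3,4,6], [3,6,7], [4,5,6]

Hence C_0 ≅ Z^7, C_1 ≅ Z^12, C_2 ≅ Z^4.

The boundary map ∂_1: C_1 → C_0 is given by ∂[p,q] = [q] − [p].
The resulting 7×12 matrix has rank 6, and its Smith normal form has invariant factors (1,1,1,1,1,1).

∂_2: C_2 → C_1 acts by ∂[p,q,r] = [q,r] − [p,r] + [p,q]. For instance
  ∂[4,5,6] = [5,6] − [4,6] + [4,5],
  ∂[3,4,6] = [4,6] − [3,6] + [3,4].
As a 12×4 matrix over Z this has rank 4, with invariant factors (1,1,1,1).

Now H_k = ker ∂_k / im ∂_{k+1}, so:

  H_0: rank C_0 − rank ∂_1 = 7 − 6 = 1, and the invariant factors of ∂_1 are all 1, so H_0 ≅ Z.
  H_1: rank ker ∂_1 − rank ∂_2 = (12 − 6) − 4 = 2, and the invariant factors of ∂_2 are all 1, so H_1 ≅ Z^2.
  H_2: rank ker ∂_2 − rank ∂_3 = (4 − 4) − 0 = 0, and there is no ∂_3, so H_2 ≅ 0.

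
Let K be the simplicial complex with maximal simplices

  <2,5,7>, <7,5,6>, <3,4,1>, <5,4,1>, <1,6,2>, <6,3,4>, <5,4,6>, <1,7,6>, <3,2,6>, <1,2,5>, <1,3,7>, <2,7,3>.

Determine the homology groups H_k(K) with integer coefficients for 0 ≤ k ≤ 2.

H_0 = Z,  H_1 = Z_2,  H_2 = 0.

Take the total order 1 < 2 < 3 < 4 < 5 < 6 < 7 on the vertex set. Then K (dimension 2) consists of the simplices:

  0-simplices (7): [1], [2], [3], [4], [5], [6], [7]
  1-simplices (18): [1,2], [1,3], [1,4], [1,5], [1,6], [1,7], [2,3], [2,5], [2,6], [2,7], [3,4], [3,6], [3,7], [4,5], [4,6], [5,6], [5,7], [6,7]
  2-simplices (12): [1,2,5], [1,2,6], [1,3,4], [1,3,7], [1,4,5], [1,6,7], [2,3,6], [2,3,7], [2,5,7], [3,4,6], [4,5,6], [5,6,7]

so the chain groups are C_0 ≅ Z^7, C_1 ≅ Z^18, C_2 ≅ Z^12.

∂_1: C_1 → C_0 is given by ∂[p,q] = [q] − [p]. For instance
  ∂[1,5] = [5] − [1].
The resulting 7×18 matrix has rank 6, and its Smith normal form has invariant factors (1,1,1,1,1,1).

Boundary ∂_2: C_2 → C_1 maps a triangle to the signed sum of its edges. For instance
  ∂[1,2,6] = [2,6] − [1,6] + [1,2],
  ∂[2,3,7] = [3,7] − [2,7] + [2,3].
This gives a 18×12 integer matrix of rank 12; reducing to Smith normal form yields diagonal entries (1,1,1,1,1,1,1,1,1,1,1,2).

From H_k ≅ ker(∂_k) / im(∂_{k+1}) we obtain:

  H_0: rank C_0 − rank ∂_1 = 7 − 6 = 1, and the invariant factors of ∂_1 are all 1, so H_0 = Z.
  H_1: rank ker ∂_1 − rank ∂_2 = (18 − 6) − 12 = 0, and ∂_2 has invariant factor 2 > 1, so H_1 = Z_2.
  H_2: rank ker ∂_2 − rank ∂_3 = (12 − 12) − 0 = 0, and there is no ∂_3, so H_2 = 0.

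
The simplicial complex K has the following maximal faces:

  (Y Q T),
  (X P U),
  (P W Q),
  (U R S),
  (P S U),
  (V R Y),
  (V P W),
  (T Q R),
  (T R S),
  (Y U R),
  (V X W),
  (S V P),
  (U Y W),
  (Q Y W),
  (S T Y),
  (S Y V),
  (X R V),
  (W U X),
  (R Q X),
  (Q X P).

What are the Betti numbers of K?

Order the vertices as P < Q < R < S < T < U < V < W < X < Y. Listing each simplex with vertices in this order, K has dimension 2 with simplices:

  0-simplices (10): P, Q, R, S, T, U, V, W, X, Y
  1-simplices (30): PQ, PS, PU, PV, PW, PX, QR, QT, QW, QX, QY, RS, RT, RU, RV, RX, RY, ST, SU, SV, SY, TY, UW, UX, UY, VW, VX, VY, WX, WY
  2-simplices (20): PQW, PQX, PSU, PSV, PUX, PVW, QRT, QRX, QTY, QWY, RST, RSU, RUY, RVX, RVY, STY, SVY, UWX, UWY, VWX

Hence C_0 ≅ Z^10, C_1 ≅ Z^30, C_2 ≅ Z^20.

Boundary ∂_1: C_1 → C_0 is given by ∂[p,q] = [q] − [p]. For instance
  ∂SU = U − S.
The resulting 10×30 matrix has rank 9, and its Smith normal form has invariant factors (1,1,1,1,1,1,1,1,1).

∂_2: C_2 → C_1 acts by ∂[p,q,r] = [q,r] − [p,r] + [p,q]. For instance
  ∂UWY = WY − UY + UW,
  ∂SVY = VY − SY + SV.
As a 30×20 matrix over Z this has rank 20, with invariant factors (1,1,1,1,1,1,1,1,1,1,1,1,1,1,1,1,1,1,1,2).

From H_k ≅ ker(∂_k) / im(∂_{k+1}) we obtain:

  H_0: rank C_0 − rank ∂_1 = 10 − 9 = 1, and the invariant factors of ∂_1 are all 1, so H_0 ≅ Z.
  H_1: rank ker ∂_1 − rank ∂_2 = (30 − 9) − 20 = 1, and ∂_2 has invariant factor 2 > 1, so H_1 ≅ Z × Z/2.
  H_2: rank ker ∂_2 − rank ∂_3 = (20 − 20) − 0 = 0, and there is no ∂_3, so H_2 ≅ 0.

As a check, the Euler characteristic is 10 − 30 + 20 = 0, which agrees with 1 − 1 + 0 = 0.
(K is a triangulation of the Klein bottle.)

Hence the Betti numbers are b_0 = 1, b_1 = 1, b_2 = 0.

b_0 = 1, b_1 = 1, b_2 = 0.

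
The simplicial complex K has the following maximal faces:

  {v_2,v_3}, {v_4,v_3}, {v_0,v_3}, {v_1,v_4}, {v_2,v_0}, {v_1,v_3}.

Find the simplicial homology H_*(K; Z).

Fix the vertex order v_0 < v_1 < v_2 < v_3 < v_4 and write every simplex with vertices in increasing order. Then dim K = 1 and the simplices of K are:

  0-simplices (5): [v_0], [v_1], [v_2], [v_3], [v_4]
  1-simplices (6): [v_0,v_2], [v_0,v_3], [v_1,v_3], [v_1,v_4], [v_2,v_3], [v_3,v_4]

giving chain groups C_0 ≅ Z^5, C_1 ≅ Z^6.

The boundary map ∂_1: C_1 → C_0 sends each edge [p,q] (with p < q) to q − p.
The resulting 5×6 matrix has rank 4, and its Smith normal form has invariant factors (1,1,1,1).

Reading off H_k = ker ∂_k / im ∂_{k+1}:

  H_0: rank C_0 − rank ∂_1 = 5 − 4 = 1, and the invariant factors of ∂_1 are all 1, so H_0 = Z.
  H_1: rank ker ∂_1 − rank ∂_2 = (6 − 4) − 0 = 2, and there is no ∂_2, so H_1 = Z^2.

As a check, the Euler characteristic is 5 − 6 = -1, which agrees with 1 − 2 = -1.

H_0 = Z,  H_1 = Z^2.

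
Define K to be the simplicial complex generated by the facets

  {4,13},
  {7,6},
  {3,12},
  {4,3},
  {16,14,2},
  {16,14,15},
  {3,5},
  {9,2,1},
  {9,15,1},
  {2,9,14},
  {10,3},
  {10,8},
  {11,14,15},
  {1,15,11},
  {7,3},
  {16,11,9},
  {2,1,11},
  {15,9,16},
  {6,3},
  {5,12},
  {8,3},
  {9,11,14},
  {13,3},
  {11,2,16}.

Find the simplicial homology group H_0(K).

Take the total order 1 < 2 < 3 < 4 < 5 < 6 < 7 < 8 < 9 < 10 < 11 < 12 < 13 < 14 < 15 < 16 on the vertex set. Then K (dimension 2) consists of the simplices:

  0-simplices (16): [1], [2], [3], [4], [5], [6], [7], [8], [9], [10], [11], [12], [13], [14], [15], [16]
  1-simplices (30): (30 of them)
  2-simplices (12): [1,2,9], [1,2,11], [1,9,15], [1,11,15], [2,9,14], [2,11,16], [2,14,16], [9,11,14], [9,11,16], [9,15,16], [11,14,15], [14,15,16]

Hence C_0 ≅ Z^16, C_1 ≅ Z^30, C_2 ≅ Z^12.

The boundary map ∂_1: C_1 → C_0 sends each edge [p,q] (with p < q) to q − p. For instance
  ∂[3,6] = [6] − [3].
This gives a 16×30 integer matrix of rank 14; reducing to Smith normal form yields diagonal entries (1,1,1,1,1,1,1,1,1,1,1,1,1,1).

Boundary ∂_2: C_2 → C_1 sends each 2-simplex [p,q,r] to [q,r] − [p,r] + [p,q]. For instance
  ∂[1,11,15] = [11,15] − [1,15] + [1,11],
  ∂[1,2,11] = [2,11] − [1,11] + [1,2].
This gives a 30×12 integer matrix of rank 12; reducing to Smith normal form yields diagonal entries (1,1,1,1,1,1,1,1,1,1,1,2).

Reading off H_k = ker ∂_k / im ∂_{k+1}:

  H_0: rank C_0 − rank ∂_1 = 16 − 14 = 2, and the invariant factors of ∂_1 are all 1, so H_0 ≅ Z^2.

H_0 = Z^2.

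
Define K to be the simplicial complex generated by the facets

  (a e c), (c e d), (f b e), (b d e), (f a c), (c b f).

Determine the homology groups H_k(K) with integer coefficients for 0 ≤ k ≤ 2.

H_0 = Z,  H_1 = Z,  H_2 = 0.

Fix the vertex order a < b < c < d < e < f and write every simplex with vertices in increasing order. Then dim K = 2 and the simplices of K are:

  0-simplices (6): a, b, c, d, e, f
  1-simplices (12): ac, ae, af, bc, bd, be, bf, cd, ce, cf, de, ef
  2-simplices (6): ace, acf, bcf, bde, bef, cde

Hence C_0 ≅ Z^6, C_1 ≅ Z^12, C_2 ≅ Z^6.

Boundary ∂_1: C_1 → C_0 maps an edge to its endpoints' difference, ∂[p,q] = q − p.
The 6×12 boundary matrix has rank 5 and Smith normal form diag(1,1,1,1,1).

The boundary map ∂_2: C_2 → C_1 maps a triangle to the signed sum of its edges. For instance
  ∂cde = de − ce + cd,
  ∂bef = ef − bf + be.
The resulting 12×6 matrix has rank 6, and its Smith normal form has invariant factors (1,1,1,1,1,1).

Computing H_k = (kernel of ∂_k) / (image of ∂_{k+1}):

  H_0: rank C_0 − rank ∂_1 = 6 − 5 = 1, and the invariant factors of ∂_1 are all 1, so H_0 ≅ Z.
  H_1: rank ker ∂_1 − rank ∂_2 = (12 − 5) − 6 = 1, and the invariant factors of ∂_2 are all 1, so H_1 ≅ Z.
  H_2: rank ker ∂_2 − rank ∂_3 = (6 − 6) − 0 = 0, and there is no ∂_3, so H_2 ≅ 0.

As a check, the Euler characteristic is 6 − 12 + 6 = 0, which agrees with 1 − 1 + 0 = 0.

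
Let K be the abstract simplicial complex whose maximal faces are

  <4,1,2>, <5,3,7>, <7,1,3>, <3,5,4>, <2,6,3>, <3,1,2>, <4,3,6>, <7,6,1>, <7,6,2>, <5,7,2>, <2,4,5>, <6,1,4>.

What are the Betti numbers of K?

Order the vertices as 1 < 2 < 3 < 4 < 5 < 6 < 7. Listing each simplex with vertices in this order, K has dimension 2 with simplices:

  0-simplices (7): [1], [2], [3], [4], [5], [6], [7]
  1-simplices (18): [1,2], [1,3], [1,4], [1,6], [1,7], [2,3], [2,4], [2,5], [2,6], [2,7], [3,4], [3,5], [3,6], [3,7], [4,5], [4,6], [5,7], [6,7]
  2-simplices (12): [1,2,3], [1,2,4], [1,3,7], [1,4,6], [1,6,7], [2,3,6], [2,4,5], [2,5,7], [2,6,7], [3,4,5], [3,4,6], [3,5,7]

Hence C_0 ≅ Z^7, C_1 ≅ Z^18, C_2 ≅ Z^12.

The boundary map ∂_1: C_1 → C_0 is given by ∂[p,q] = [q] − [p].
The resulting 7×18 matrix has rank 6, and its Smith normal form has invariant factors (1,1,1,1,1,1).

The boundary map ∂_2: C_2 → C_1 sends each 2-simplex [p,q,r] to [q,r] − [p,r] + [p,q]. For instance
  ∂[1,3,7] = [3,7] − [1,7] + [1,3],
  ∂[1,6,7] = [6,7] − [1,7] + [1,6].
As a 18×12 matrix over Z this has rank 12, with invariant factors (1,1,1,1,1,1,1,1,1,1,1,2).

Computing H_k = (kernel of ∂_k) / (image of ∂_{k+1}):

  H_0: rank C_0 − rank ∂_1 = 7 − 6 = 1, and the invariant factors of ∂_1 are all 1, so H_0 = Z.
  H_1: rank ker ∂_1 − rank ∂_2 = (18 − 6) − 12 = 0, and ∂_2 has invariant factor 2 > 1, so H_1 = Z/2.
  H_2: rank ker ∂_2 − rank ∂_3 = (12 − 12) − 0 = 0, and there is no ∂_3, so H_2 = 0.

Hence the Betti numbers are b_0 = 1, b_1 = 0, b_2 = 0.

b_0 = 1, b_1 = 0, b_2 = 0.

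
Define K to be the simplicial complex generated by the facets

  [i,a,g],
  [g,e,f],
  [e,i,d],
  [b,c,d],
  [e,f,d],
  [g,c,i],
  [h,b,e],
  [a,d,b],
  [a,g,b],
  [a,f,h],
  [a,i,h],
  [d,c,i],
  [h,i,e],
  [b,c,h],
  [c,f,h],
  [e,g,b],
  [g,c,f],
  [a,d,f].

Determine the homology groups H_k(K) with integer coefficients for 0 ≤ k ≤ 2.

Order the vertices as a < b < c < d < e < f < g < h < i. Listing each simplex with vertices in this order, K has dimension 2 with simplices:

  0-simplices (9): a, b, c, d, e, f, g, h, i
  1-simplices (27): ab, ad, af, ag, ah, ai, bc, bd, be, bg, bh, cd, cf, cg, ch, ci, de, df, di, ef, eg, eh, ei, fg, fh, gi, hi
  2-simplices (18): abd, abg, adf, afh, agi, ahi, bcd, bch, beg, beh, cdi, cfg, cfh, cgi, def, dei, efg, ehi

giving chain groups C_0 ≅ Z^9, C_1 ≅ Z^27, C_2 ≅ Z^18.

Boundary ∂_1: C_1 → C_0 maps an edge to its endpoints' difference, ∂[p,q] = q − p. For instance
  ∂eg = g − e.
The 9×27 boundary matrix has rank 8 and Smith normal form diag(1,1,1,1,1,1,1,1).

Boundary ∂_2: C_2 → C_1 acts by ∂[p,q,r] = [q,r] − [p,r] + [p,q]. For instance
  ∂agi = gi − ai + ag,
  ∂cgi = gi − ci + cg.
The 27×18 boundary matrix has rank 17 and Smith normal form diag(1,1,1,1,1,1,1,1,1,1,1,1,1,1,1,1,1).

Reading off H_k = ker ∂_k / im ∂_{k+1}:

  H_0: rank C_0 − rank ∂_1 = 9 − 8 = 1, and the invariant factors of ∂_1 are all 1, so H_0 = Z.
  H_1: rank ker ∂_1 − rank ∂_2 = (27 − 8) − 17 = 2, and the invariant factors of ∂_2 are all 1, so H_1 = Z^2.
  H_2: rank ker ∂_2 − rank ∂_3 = (18 − 17) − 0 = 1, and there is no ∂_3, so H_2 = Z.

H_0 ≅ Z,  H_1 ≅ Z^2,  H_2 ≅ Z.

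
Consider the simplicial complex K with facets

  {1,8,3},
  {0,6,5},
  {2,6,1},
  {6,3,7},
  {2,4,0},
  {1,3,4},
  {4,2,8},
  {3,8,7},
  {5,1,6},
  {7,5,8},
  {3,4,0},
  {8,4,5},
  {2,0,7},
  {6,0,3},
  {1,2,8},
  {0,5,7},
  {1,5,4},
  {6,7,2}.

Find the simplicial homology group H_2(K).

H_2 = 0.

Take the total order 0 < 1 < 2 < 3 < 4 < 5 < 6 < 7 < 8 on the vertex set. Then K (dimension 2) consists of the simplices:

  0-simplices (9): [0], [1], [2], [3], [4], [5], [6], [7], [8]
  1-simplices (27): (27 of them)
  2-simplices (18): [0,2,4], [0,2,7], [0,3,4], [0,3,6], [0,5,6], [0,5,7], [1,2,6], [1,2,8], [1,3,4], [1,3,8], [1,4,5], [1,5,6], [2,4,8], [2,6,7], [3,6,7], [3,7,8], [4,5,8], [5,7,8]

Hence C_0 ≅ Z^9, C_1 ≅ Z^27, C_2 ≅ Z^18.

The boundary map ∂_1: C_1 → C_0 is given by ∂[p,q] = [q] − [p]. For instance
  ∂[0,7] = [7] − [0].
This gives a 9×27 integer matrix of rank 8; reducing to Smith normal form yields diagonal entries (1,1,1,1,1,1,1,1).

∂_2: C_2 → C_1 maps a triangle to the signed sum of its edges. For instance
  ∂[1,5,6] = [5,6] − [1,6] + [1,5],
  ∂[5,7,8] = [7,8] − [5,8] + [5,7].
The 27×18 boundary matrix has rank 18 and Smith normal form diag(1,1,1,1,1,1,1,1,1,1,1,1,1,1,1,1,1,2).

From H_k ≅ ker(∂_k) / im(∂_{k+1}) we obtain:

  H_2: rank ker ∂_2 − rank ∂_3 = (18 − 18) − 0 = 0, and there is no ∂_3, so H_2 ≅ 0.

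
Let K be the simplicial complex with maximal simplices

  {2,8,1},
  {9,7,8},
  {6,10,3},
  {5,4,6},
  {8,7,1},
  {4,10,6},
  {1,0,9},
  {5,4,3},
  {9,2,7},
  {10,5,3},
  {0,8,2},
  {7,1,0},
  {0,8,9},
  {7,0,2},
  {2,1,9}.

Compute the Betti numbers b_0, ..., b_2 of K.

b_0 = 2, b_1 = 1, b_2 = 0.

Take the total order 0 < 1 < 2 < 3 < 4 < 5 < 6 < 7 < 8 < 9 < 10 on the vertex set. Then K (dimension 2) consists of the simplices:

  0-simplices (11): [0], [1], [2], [3], [4], [5], [6], [7], [8], [9], [10]
  1-simplices (25): (25 of them)
  2-simplices (15): [0,1,7], [0,1,9], [0,2,7], [0,2,8], [0,8,9], [1,2,8], [1,2,9], [1,7,8], [2,7,9], [3,4,5], [3,5,10], [3,6,10], [4,5,6], [4,6,10], [7,8,9]

so the chain groups are C_0 ≅ Z^11, C_1 ≅ Z^25, C_2 ≅ Z^15.

∂_1: C_1 → C_0 sends each edge [p,q] (with p < q) to q − p. For instance
  ∂[5,10] = [10] − [5].
This gives a 11×25 integer matrix of rank 9; reducing to Smith normal form yields diagonal entries (1,1,1,1,1,1,1,1,1).

Boundary ∂_2: C_2 → C_1 acts by ∂[p,q,r] = [q,r] − [p,r] + [p,q]. For instance
  ∂[4,6,10] = [6,10] − [4,10] + [4,6],
  ∂[1,7,8] = [7,8] − [1,8] + [1,7].
The resulting 25×15 matrix has rank 15, and its Smith normal form has invariant factors (1,1,1,1,1,1,1,1,1,1,1,1,1,1,2).

From H_k ≅ ker(∂_k) / im(∂_{k+1}) we obtain:

  H_0: rank C_0 − rank ∂_1 = 11 − 9 = 2, and the invariant factors of ∂_1 are all 1, so H_0 = Z^2.
  H_1: rank ker ∂_1 − rank ∂_2 = (25 − 9) − 15 = 1, and ∂_2 has invariant factor 2 > 1, so H_1 = Z ⊕ Z/2Z.
  H_2: rank ker ∂_2 − rank ∂_3 = (15 − 15) − 0 = 0, and there is no ∂_3, so H_2 = 0.

Hence the Betti numbers are b_0 = 2, b_1 = 1, b_2 = 0.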